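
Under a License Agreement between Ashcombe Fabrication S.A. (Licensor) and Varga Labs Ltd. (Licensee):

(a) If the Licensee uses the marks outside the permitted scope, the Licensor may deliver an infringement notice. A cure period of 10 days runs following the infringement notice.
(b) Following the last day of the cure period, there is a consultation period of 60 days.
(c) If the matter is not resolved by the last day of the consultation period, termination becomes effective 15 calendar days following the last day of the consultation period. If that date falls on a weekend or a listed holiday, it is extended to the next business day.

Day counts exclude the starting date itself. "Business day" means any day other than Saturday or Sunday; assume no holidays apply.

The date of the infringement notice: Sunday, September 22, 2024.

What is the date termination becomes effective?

December 16, 2024

The last day of the cure period: September 22, 2024 + 10 days = October 2, 2024.
The last day of the consultation period: 60 calendar days after October 2, 2024 is December 1, 2024.
Adding 15 calendar days to December 1, 2024 gives December 16, 2024, which is the date termination becomes effective. December 16, 2024 is a Monday, so no roll-forward applies.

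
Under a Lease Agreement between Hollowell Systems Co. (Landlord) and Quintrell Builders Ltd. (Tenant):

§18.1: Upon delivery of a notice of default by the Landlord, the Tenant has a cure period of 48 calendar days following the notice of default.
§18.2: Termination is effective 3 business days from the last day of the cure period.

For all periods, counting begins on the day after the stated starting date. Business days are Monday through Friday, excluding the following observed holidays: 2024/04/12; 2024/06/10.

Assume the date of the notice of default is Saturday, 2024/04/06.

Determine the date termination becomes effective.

2024/05/29

The last day of the cure period: 48 calendar days after 2024/04/06 is 2024/05/24.
The date termination becomes effective: counting 3 business days from Friday, 2024/05/24 (May 27, May 28, May 29, skipping weekends) reaches Wednesday, 2024/05/29.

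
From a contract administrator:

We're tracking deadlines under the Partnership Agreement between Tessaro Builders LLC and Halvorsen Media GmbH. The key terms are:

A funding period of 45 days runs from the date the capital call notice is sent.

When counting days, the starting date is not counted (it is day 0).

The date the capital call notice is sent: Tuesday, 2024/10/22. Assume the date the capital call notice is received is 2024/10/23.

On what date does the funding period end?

2024/12/06

The last day of the funding period: 45 calendar days after 2024/10/22 is 2024/12/06.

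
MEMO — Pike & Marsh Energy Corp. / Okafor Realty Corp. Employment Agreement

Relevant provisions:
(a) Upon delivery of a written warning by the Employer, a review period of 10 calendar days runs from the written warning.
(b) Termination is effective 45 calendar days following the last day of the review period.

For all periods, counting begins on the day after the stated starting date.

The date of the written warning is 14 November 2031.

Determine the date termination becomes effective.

Adding 10 calendar days to 14 November 2031 gives 24 November 2031, which is the last day of the review period.
Adding 45 calendar days to 24 November 2031 gives 8 January 2032, which is the date termination becomes effective.

8 January 2032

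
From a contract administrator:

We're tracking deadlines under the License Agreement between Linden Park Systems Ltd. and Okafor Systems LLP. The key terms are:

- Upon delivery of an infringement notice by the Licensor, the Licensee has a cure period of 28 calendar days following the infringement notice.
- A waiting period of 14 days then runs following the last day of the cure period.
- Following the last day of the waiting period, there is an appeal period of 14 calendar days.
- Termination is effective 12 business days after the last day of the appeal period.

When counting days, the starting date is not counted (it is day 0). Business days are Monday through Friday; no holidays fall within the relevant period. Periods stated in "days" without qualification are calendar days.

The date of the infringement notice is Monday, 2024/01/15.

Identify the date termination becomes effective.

Adding 28 calendar days to 2024/01/15 gives 2024/02/12, which is the last day of the cure period.
The last day of the waiting period: 14 calendar days after 2024/02/12 is 2024/02/26.
The last day of the appeal period: 2024/02/26 + 14 days = 2024/03/11.
From Monday, 2024/03/11, 12 business days (Mar 12, Mar 13, Mar 14, Mar 15, …, Mar 25, Mar 26, Mar 27, skipping weekends) brings us to Wednesday, 2024/03/27, which is the date termination becomes effective.

2024/03/27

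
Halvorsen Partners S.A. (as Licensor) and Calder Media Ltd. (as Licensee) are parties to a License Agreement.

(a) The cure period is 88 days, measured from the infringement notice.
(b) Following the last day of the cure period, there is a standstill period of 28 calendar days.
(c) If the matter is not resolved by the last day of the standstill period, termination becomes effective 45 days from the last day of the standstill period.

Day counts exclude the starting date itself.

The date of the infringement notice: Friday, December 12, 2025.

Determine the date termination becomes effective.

The last day of the cure period: December 12, 2025 + 88 days = March 10, 2026.
The last day of the standstill period: 28 calendar days after March 10, 2026 is April 7, 2026.
The date termination becomes effective: 45 calendar days after April 7, 2026 is May 22, 2026.

May 22, 2026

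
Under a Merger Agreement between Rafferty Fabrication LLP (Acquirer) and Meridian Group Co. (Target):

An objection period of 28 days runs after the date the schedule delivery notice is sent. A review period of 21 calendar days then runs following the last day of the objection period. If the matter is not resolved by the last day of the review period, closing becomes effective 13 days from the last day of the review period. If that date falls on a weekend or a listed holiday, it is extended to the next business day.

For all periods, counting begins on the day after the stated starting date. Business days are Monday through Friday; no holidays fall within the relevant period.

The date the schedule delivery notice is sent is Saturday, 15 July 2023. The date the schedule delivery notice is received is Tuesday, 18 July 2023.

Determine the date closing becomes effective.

The last day of the objection period: 15 July 2023 + 28 days = 12 August 2023.
The last day of the review period: 12 August 2023 + 21 days = 2 September 2023.
Adding 13 calendar days to 2 September 2023 gives 15 September 2023, which is the date closing becomes effective. 15 September 2023 is a Friday, so no roll-forward applies.

15 September 2023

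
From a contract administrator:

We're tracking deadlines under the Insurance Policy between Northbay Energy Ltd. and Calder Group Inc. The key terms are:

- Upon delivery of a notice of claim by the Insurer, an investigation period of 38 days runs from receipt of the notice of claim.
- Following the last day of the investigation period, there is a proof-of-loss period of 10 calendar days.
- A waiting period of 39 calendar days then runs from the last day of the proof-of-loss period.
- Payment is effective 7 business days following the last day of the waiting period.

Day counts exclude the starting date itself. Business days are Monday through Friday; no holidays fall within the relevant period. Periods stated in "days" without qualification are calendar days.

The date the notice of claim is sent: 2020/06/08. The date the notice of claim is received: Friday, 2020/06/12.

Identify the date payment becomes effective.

The last day of the investigation period: 2020/06/12 + 38 days = 2020/07/20.
Adding 10 calendar days to 2020/07/20 gives 2020/07/30, which is the last day of the proof-of-loss period.
The last day of the waiting period: 39 calendar days after 2020/07/30 is 2020/09/07.
The date payment becomes effective: counting 7 business days from Monday, 2020/09/07 (Sep 8, Sep 9, Sep 10, Sep 11, Sep 14, Sep 15, Sep 16, skipping weekends) reaches Wednesday, 2020/09/16.

2020/09/16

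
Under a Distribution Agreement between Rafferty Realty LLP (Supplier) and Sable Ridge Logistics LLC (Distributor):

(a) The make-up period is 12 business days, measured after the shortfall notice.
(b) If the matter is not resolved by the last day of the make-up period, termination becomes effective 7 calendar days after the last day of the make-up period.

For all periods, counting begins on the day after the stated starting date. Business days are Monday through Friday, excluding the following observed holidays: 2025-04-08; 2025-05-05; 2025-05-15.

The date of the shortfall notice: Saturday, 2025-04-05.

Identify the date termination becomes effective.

The last day of the make-up period: counting 12 business days from Saturday, 2025-04-05 (Apr 7, Apr 9, Apr 10, Apr 11, …, Apr 21, Apr 22, Apr 23, skipping weekends and the listed holiday on Apr 8) reaches Wednesday, 2025-04-23.
Adding 7 calendar days to 2025-04-23 gives 2025-04-30, which is the date termination becomes effective.

2025-04-30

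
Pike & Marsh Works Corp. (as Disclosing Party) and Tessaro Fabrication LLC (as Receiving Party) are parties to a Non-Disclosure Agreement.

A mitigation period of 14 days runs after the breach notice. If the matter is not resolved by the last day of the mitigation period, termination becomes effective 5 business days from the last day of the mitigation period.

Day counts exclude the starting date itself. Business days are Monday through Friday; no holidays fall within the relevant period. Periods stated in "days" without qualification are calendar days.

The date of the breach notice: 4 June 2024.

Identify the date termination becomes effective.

The last day of the mitigation period: 4 June 2024 + 14 days = 18 June 2024.
The date termination becomes effective: 5 business days after Tuesday, 18 June 2024, skipping weekends — Jun 19, Jun 20, Jun 21, Jun 24, Jun 25 — lands on Tuesday, 25 June 2024.

25 June 2024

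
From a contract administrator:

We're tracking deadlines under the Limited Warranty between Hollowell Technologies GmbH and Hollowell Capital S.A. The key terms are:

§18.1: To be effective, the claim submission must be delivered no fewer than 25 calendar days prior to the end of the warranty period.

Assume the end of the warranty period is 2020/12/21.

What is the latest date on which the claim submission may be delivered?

2020/11/26

Counting back 25 calendar days from 2020/12/21 gives 2020/11/26.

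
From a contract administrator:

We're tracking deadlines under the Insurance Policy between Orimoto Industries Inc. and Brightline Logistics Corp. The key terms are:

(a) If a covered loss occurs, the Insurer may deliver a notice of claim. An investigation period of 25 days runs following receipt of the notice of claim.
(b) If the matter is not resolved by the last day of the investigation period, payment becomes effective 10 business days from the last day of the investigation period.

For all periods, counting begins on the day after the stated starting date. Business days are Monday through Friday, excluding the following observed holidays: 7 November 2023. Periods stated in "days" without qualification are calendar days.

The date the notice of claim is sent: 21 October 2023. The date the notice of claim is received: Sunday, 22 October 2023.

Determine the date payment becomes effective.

The last day of the investigation period: 25 calendar days after 22 October 2023 is 16 November 2023.
From Thursday, 16 November 2023, 10 business days (Nov 17, Nov 20, Nov 21, Nov 22, Nov 23, Nov 24, Nov 27, Nov 28, Nov 29, Nov 30, skipping weekends) brings us to Thursday, 30 November 2023, which is the date payment becomes effective.

30 November 2023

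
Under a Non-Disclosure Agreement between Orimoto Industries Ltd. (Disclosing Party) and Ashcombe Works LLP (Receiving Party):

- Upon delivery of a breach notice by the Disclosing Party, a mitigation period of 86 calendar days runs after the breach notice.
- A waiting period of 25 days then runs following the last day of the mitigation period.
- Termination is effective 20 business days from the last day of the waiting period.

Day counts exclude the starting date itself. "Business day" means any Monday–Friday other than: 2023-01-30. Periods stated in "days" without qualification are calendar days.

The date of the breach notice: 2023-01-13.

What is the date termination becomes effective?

The last day of the mitigation period: 2023-01-13 + 86 days = 2023-04-09.
Adding 25 calendar days to 2023-04-09 gives 2023-05-04, which is the last day of the waiting period.
The date termination becomes effective: counting 20 business days from Thursday, 2023-05-04 (May 5, May 8, May 9, May 10, …, May 30, May 31, Jun 1, skipping weekends) reaches Thursday, 2023-06-01.

2023-06-01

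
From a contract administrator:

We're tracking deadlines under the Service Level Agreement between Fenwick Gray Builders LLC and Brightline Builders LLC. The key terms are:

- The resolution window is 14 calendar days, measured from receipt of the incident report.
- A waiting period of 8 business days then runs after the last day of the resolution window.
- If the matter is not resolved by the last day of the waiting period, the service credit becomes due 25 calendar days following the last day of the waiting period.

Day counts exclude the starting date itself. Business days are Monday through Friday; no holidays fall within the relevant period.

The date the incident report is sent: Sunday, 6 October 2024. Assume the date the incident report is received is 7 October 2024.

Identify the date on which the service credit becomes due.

Adding 14 calendar days to 7 October 2024 gives 21 October 2024, which is the last day of the resolution window.
The last day of the waiting period: counting 8 business days from Monday, 21 October 2024 (Oct 22, Oct 23, Oct 24, Oct 25, Oct 28, Oct 29, Oct 30, Oct 31, skipping weekends) reaches Thursday, 31 October 2024.
Adding 25 calendar days to 31 October 2024 gives 25 November 2024, which is the date on which the service credit becomes due.

25 November 2024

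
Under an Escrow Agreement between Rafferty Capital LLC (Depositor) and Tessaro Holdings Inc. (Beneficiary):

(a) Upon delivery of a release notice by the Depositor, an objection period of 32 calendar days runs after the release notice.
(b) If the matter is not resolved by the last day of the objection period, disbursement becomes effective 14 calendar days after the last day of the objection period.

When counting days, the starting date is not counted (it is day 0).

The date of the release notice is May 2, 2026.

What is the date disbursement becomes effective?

The last day of the objection period: 32 calendar days after May 2, 2026 is Jun 3, 2026.
Adding 14 calendar days to Jun 3, 2026 gives Jun 17, 2026, which is the date disbursement becomes effective.

Jun 17, 2026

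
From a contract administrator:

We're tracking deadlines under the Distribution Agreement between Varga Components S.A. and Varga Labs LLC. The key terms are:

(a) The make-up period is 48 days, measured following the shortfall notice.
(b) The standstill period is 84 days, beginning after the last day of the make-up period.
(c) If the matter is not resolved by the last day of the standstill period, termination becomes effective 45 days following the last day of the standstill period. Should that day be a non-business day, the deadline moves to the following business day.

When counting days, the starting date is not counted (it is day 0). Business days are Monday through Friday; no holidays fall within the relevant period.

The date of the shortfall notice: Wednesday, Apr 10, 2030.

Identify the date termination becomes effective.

Oct 4, 2030

The last day of the make-up period: Apr 10, 2030 + 48 days = May 28, 2030.
The last day of the standstill period: 84 calendar days after May 28, 2030 is Aug 20, 2030.
Adding 45 calendar days to Aug 20, 2030 gives Oct 4, 2030, which is the date termination becomes effective. Oct 4, 2030 is a Friday, so no roll-forward applies.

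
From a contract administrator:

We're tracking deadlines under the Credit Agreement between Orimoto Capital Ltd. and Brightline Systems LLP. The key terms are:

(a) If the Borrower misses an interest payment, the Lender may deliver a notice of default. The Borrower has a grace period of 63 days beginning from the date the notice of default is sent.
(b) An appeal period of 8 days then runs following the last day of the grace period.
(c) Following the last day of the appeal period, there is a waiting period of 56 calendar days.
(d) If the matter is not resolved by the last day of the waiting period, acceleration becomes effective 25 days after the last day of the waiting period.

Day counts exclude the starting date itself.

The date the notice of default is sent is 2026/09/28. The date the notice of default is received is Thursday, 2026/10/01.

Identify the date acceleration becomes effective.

2027/02/27

Adding 63 calendar days to 2026/09/28 gives 2026/11/30, which is the last day of the grace period.
Adding 8 calendar days to 2026/11/30 gives 2026/12/08, which is the last day of the appeal period.
The last day of the waiting period: 2026/12/08 + 56 days = 2027/02/02.
Adding 25 calendar days to 2027/02/02 gives 2027/02/27, which is the date acceleration becomes effective.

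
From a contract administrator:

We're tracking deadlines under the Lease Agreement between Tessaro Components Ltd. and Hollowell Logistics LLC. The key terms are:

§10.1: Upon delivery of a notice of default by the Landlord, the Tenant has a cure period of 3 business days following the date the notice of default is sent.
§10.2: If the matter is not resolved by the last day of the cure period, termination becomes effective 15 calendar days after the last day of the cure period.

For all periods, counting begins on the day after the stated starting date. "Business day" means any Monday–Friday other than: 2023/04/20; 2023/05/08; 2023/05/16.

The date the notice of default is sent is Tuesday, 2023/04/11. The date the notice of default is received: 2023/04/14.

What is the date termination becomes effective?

2023/04/29

The last day of the cure period: counting 3 business days from Tuesday, 2023/04/11 (Apr 12, Apr 13, Apr 14, skipping weekends) reaches Friday, 2023/04/14.
The date termination becomes effective: 2023/04/14 + 15 days = 2023/04/29.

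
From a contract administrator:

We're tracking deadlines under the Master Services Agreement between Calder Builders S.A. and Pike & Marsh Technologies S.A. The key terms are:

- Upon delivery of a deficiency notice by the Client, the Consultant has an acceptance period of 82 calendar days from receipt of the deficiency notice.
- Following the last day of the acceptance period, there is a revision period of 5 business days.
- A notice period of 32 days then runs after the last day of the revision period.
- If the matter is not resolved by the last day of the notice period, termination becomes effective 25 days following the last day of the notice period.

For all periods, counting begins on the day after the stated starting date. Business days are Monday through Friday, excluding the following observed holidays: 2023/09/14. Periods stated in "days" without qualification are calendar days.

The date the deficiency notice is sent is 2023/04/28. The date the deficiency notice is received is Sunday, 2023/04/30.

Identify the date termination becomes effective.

2023/09/23

The last day of the acceptance period: 82 calendar days after 2023/04/30 is 2023/07/21.
The last day of the revision period: counting 5 business days from Friday, 2023/07/21 (Jul 24, Jul 25, Jul 26, Jul 27, Jul 28, skipping weekends) reaches Friday, 2023/07/28.
The last day of the notice period: 2023/07/28 + 32 days = 2023/08/29.
The date termination becomes effective: 2023/08/29 + 25 days = 2023/09/23.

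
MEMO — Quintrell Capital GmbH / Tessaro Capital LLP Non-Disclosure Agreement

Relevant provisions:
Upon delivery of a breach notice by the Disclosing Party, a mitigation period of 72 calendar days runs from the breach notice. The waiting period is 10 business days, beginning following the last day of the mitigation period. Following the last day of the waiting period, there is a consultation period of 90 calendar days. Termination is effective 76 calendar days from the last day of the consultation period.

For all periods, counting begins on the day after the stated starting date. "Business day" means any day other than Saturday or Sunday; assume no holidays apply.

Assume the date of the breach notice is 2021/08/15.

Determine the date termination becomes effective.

The last day of the mitigation period: 72 calendar days after 2021/08/15 is 2021/10/26.
From Tuesday, 2021/10/26, 10 business days (Oct 27, Oct 28, Oct 29, Nov 1, Nov 2, Nov 3, Nov 4, Nov 5, Nov 8, Nov 9, skipping weekends) brings us to Tuesday, 2021/11/09, which is the last day of the waiting period.
The last day of the consultation period: 2021/11/09 + 90 days = 2022/02/07.
The date termination becomes effective: 76 calendar days after 2022/02/07 is 2022/04/24.

2022/04/24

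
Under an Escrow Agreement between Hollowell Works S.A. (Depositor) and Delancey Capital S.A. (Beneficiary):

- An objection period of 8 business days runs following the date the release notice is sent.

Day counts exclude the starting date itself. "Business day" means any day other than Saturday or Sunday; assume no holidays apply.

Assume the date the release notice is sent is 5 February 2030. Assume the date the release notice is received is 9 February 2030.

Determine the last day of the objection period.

The last day of the objection period: counting 8 business days from Tuesday, 5 February 2030 (Feb 6, Feb 7, Feb 8, Feb 11, Feb 12, Feb 13, Feb 14, Feb 15, skipping weekends) reaches Friday, 15 February 2030.

15 February 2030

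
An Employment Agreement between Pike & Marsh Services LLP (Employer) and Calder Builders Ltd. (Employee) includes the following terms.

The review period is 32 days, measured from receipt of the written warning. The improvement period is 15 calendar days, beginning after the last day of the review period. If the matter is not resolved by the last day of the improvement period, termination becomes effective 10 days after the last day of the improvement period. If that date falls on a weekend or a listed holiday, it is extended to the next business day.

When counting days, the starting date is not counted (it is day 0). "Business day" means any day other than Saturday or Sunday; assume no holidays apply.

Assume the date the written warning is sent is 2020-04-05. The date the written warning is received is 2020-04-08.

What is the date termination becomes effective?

2020-06-04

Adding 32 calendar days to 2020-04-08 gives 2020-05-10, which is the last day of the review period.
The last day of the improvement period: 2020-05-10 + 15 days = 2020-05-25.
Adding 10 calendar days to 2020-05-25 gives 2020-06-04, which is the date termination becomes effective. 2020-06-04 is a Thursday, so no roll-forward applies.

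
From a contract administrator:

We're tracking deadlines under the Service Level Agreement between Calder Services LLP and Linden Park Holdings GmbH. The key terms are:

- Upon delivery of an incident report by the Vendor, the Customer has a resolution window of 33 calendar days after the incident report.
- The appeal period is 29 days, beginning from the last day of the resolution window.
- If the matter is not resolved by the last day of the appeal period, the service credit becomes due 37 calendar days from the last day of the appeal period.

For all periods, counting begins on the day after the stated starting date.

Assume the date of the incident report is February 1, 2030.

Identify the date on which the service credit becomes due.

May 11, 2030

Adding 33 calendar days to February 1, 2030 gives March 6, 2030, which is the last day of the resolution window.
The last day of the appeal period: March 6, 2030 + 29 days = April 4, 2030.
The date on which the service credit becomes due: 37 calendar days after April 4, 2030 is May 11, 2030.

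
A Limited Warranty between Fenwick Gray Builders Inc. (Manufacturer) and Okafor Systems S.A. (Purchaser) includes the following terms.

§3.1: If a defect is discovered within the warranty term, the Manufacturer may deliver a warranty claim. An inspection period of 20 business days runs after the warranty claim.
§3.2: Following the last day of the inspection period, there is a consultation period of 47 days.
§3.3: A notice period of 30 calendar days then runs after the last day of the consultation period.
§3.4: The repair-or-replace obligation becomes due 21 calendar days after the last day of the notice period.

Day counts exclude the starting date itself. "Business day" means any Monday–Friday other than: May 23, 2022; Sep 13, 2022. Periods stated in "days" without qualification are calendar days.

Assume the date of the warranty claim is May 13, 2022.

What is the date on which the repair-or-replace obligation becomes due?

The last day of the inspection period: 20 business days after Friday, May 13, 2022, skipping weekends and the listed holiday on May 23 — May 16, May 17, May 18, May 19, …, Jun 9, Jun 10, Jun 13 — lands on Monday, Jun 13, 2022.
The last day of the consultation period: Jun 13, 2022 + 47 days = Jul 30, 2022.
Adding 30 calendar days to Jul 30, 2022 gives Aug 29, 2022, which is the last day of the notice period.
The date on which the repair-or-replace obligation becomes due: 21 calendar days after Aug 29, 2022 is Sep 19, 2022.

Sep 19, 2022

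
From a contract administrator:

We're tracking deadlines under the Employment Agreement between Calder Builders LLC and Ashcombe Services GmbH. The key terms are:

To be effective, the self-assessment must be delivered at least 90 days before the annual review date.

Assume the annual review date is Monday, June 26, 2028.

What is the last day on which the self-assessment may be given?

June 26, 2028 minus 90 days is March 28, 2028.

March 28, 2028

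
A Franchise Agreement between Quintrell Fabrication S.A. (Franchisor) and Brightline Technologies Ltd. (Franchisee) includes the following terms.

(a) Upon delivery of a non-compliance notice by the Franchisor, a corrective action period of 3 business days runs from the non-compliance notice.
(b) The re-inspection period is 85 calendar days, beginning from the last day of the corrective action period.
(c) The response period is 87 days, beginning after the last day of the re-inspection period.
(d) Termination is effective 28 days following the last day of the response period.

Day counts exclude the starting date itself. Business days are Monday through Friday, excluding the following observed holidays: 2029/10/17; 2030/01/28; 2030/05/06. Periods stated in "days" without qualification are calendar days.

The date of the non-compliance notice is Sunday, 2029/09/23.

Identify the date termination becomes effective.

From Sunday, 2029/09/23, 3 business days (Sep 24, Sep 25, Sep 26, skipping weekends) brings us to Wednesday, 2029/09/26, which is the last day of the corrective action period.
The last day of the re-inspection period: 2029/09/26 + 85 days = 2029/12/20.
Adding 87 calendar days to 2029/12/20 gives 2030/03/17, which is the last day of the response period.
Adding 28 calendar days to 2030/03/17 gives 2030/04/14, which is the date termination becomes effective.

2030/04/14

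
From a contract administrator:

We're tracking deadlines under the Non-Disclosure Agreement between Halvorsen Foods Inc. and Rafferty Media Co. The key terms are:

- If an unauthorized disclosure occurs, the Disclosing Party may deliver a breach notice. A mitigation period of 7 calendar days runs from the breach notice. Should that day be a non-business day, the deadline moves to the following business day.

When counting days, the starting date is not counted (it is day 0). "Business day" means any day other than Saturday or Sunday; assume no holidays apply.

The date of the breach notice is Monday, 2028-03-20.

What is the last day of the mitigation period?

The last day of the mitigation period: 2028-03-20 + 7 days = 2028-03-27. 2028-03-27 is a Monday, so no roll-forward applies.

2028-03-27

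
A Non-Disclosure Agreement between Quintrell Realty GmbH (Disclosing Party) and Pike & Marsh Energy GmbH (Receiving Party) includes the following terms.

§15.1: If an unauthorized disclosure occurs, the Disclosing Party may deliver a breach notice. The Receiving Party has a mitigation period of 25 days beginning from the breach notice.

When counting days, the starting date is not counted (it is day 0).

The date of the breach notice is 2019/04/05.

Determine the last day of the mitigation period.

2019/04/30

The last day of the mitigation period: 2019/04/05 + 25 days = 2019/04/30.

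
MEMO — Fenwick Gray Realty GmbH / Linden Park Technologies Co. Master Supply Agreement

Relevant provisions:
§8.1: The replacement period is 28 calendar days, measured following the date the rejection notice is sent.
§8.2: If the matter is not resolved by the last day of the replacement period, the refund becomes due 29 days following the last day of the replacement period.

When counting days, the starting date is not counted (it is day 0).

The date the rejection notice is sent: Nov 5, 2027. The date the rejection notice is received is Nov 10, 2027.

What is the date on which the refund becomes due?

Jan 1, 2028

Adding 28 calendar days to Nov 5, 2027 gives Dec 3, 2027, which is the last day of the replacement period.
The date on which the refund becomes due: Dec 3, 2027 + 29 days = Jan 1, 2028.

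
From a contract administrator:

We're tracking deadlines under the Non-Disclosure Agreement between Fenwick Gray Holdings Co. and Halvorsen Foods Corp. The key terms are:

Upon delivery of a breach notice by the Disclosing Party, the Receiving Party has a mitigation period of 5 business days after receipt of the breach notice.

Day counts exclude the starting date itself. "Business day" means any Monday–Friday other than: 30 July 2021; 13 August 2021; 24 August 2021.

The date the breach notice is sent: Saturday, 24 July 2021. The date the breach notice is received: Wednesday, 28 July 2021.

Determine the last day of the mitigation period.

5 August 2021

The last day of the mitigation period: 5 business days after Wednesday, 28 July 2021, skipping weekends and the listed holiday on Jul 30 — Jul 29, Aug 2, Aug 3, Aug 4, Aug 5 — lands on Thursday, 5 August 2021.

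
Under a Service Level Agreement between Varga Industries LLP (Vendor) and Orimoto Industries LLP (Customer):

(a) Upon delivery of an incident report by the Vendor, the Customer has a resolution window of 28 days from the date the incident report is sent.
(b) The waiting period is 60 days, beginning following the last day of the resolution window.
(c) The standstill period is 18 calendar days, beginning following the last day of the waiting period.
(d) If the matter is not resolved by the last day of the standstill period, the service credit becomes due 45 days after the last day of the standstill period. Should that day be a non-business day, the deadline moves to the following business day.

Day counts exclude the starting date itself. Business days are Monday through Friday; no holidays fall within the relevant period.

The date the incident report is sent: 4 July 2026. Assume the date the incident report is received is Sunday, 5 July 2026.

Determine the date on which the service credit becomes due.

2 December 2026

The last day of the resolution window: 28 calendar days after 4 July 2026 is 1 August 2026.
Adding 60 calendar days to 1 August 2026 gives 30 September 2026, which is the last day of the waiting period.
The last day of the standstill period: 30 September 2026 + 18 days = 18 October 2026.
The date on which the service credit becomes due: 18 October 2026 + 45 days = 2 December 2026. 2 December 2026 is a Wednesday, so no roll-forward applies.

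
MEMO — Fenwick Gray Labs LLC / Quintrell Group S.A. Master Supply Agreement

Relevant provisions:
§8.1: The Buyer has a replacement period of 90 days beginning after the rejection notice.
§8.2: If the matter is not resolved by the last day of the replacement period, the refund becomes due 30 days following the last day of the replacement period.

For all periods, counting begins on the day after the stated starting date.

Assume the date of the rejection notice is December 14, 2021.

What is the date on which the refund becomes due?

April 13, 2022

Adding 90 calendar days to December 14, 2021 gives March 14, 2022, which is the last day of the replacement period.
The date on which the refund becomes due: 30 calendar days after March 14, 2022 is April 13, 2022.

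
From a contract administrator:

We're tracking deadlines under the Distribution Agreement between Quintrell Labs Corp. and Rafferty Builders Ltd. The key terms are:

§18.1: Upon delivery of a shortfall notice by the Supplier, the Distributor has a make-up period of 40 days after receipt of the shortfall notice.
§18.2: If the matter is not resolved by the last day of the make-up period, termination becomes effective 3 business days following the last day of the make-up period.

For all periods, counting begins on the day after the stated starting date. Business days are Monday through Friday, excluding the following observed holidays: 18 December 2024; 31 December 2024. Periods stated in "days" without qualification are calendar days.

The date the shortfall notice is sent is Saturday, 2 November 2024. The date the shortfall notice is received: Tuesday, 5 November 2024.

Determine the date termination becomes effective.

The last day of the make-up period: 5 November 2024 + 40 days = 15 December 2024.
The date termination becomes effective: 3 business days after Sunday, 15 December 2024, skipping weekends and the listed holiday on Dec 18 — Dec 16, Dec 17, Dec 19 — lands on Thursday, 19 December 2024.

19 December 2024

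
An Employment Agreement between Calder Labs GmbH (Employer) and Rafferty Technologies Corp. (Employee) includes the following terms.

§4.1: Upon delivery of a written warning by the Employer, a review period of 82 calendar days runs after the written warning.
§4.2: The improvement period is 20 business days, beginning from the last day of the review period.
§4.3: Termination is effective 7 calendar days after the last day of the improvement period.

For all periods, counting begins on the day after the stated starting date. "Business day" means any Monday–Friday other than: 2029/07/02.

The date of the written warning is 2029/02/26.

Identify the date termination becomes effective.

The last day of the review period: 82 calendar days after 2029/02/26 is 2029/05/19.
The last day of the improvement period: counting 20 business days from Saturday, 2029/05/19 (May 21, May 22, May 23, May 24, …, Jun 13, Jun 14, Jun 15, skipping weekends) reaches Friday, 2029/06/15.
The date termination becomes effective: 7 calendar days after 2029/06/15 is 2029/06/22.

2029/06/22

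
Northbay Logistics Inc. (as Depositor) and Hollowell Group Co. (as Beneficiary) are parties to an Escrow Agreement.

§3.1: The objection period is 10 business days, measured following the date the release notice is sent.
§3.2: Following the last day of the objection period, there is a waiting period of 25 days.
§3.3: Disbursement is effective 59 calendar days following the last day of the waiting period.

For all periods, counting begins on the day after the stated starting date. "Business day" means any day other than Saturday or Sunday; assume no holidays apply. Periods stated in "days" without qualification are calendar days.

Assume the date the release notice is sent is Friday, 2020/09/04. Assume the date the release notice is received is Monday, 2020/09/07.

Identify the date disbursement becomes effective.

2020/12/11

The last day of the objection period: 10 business days after Friday, 2020/09/04, skipping weekends — Sep 7, Sep 8, Sep 9, Sep 10, Sep 11, Sep 14, Sep 15, Sep 16, Sep 17, Sep 18 — lands on Friday, 2020/09/18.
The last day of the waiting period: 2020/09/18 + 25 days = 2020/10/13.
The date disbursement becomes effective: 59 calendar days after 2020/10/13 is 2020/12/11.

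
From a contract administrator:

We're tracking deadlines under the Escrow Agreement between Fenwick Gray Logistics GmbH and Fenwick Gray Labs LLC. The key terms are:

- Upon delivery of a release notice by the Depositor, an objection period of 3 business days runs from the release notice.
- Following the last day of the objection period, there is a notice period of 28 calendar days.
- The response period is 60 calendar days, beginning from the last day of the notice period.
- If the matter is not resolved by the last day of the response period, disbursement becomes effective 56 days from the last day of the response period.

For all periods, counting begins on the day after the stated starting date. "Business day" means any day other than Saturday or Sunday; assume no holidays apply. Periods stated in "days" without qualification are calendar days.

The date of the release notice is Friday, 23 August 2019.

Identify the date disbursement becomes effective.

The last day of the objection period: counting 3 business days from Friday, 23 August 2019 (Aug 26, Aug 27, Aug 28, skipping weekends) reaches Wednesday, 28 August 2019.
The last day of the notice period: 28 August 2019 + 28 days = 25 September 2019.
The last day of the response period: 25 September 2019 + 60 days = 24 November 2019.
Adding 56 calendar days to 24 November 2019 gives 19 January 2020, which is the date disbursement becomes effective.

19 January 2020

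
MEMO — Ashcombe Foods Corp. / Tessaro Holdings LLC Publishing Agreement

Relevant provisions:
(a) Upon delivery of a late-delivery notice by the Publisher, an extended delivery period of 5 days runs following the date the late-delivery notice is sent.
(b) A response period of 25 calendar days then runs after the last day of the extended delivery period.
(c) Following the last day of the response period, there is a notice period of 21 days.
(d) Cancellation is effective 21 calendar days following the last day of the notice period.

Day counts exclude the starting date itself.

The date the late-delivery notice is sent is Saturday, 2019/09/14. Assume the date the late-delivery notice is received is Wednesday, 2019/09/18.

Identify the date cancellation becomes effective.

The last day of the extended delivery period: 2019/09/14 + 5 days = 2019/09/19.
The last day of the response period: 25 calendar days after 2019/09/19 is 2019/10/14.
The last day of the notice period: 21 calendar days after 2019/10/14 is 2019/11/04.
Adding 21 calendar days to 2019/11/04 gives 2019/11/25, which is the date cancellation becomes effective.

2019/11/25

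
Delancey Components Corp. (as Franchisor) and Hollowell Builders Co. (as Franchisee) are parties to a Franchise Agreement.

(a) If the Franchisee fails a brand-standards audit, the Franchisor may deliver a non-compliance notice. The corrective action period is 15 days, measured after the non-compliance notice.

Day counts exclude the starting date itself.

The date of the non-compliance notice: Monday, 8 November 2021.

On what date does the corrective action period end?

23 November 2021

The last day of the corrective action period: 8 November 2021 + 15 days = 23 November 2021.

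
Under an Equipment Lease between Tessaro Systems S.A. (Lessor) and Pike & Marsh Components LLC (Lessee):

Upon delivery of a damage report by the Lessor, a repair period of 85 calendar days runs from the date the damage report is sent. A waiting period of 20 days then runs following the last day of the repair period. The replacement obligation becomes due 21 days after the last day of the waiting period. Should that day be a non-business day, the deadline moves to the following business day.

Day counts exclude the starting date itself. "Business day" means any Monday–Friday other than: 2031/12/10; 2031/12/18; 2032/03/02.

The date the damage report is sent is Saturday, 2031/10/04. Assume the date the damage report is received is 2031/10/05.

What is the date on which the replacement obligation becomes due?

2032/02/09

The last day of the repair period: 85 calendar days after 2031/10/04 is 2031/12/28.
Adding 20 calendar days to 2031/12/28 gives 2032/01/17, which is the last day of the waiting period.
The date on which the replacement obligation becomes due: 21 calendar days after 2032/01/17 is 2032/02/07. That falls on a Saturday, so it rolls to the next business day, Monday, 2032/02/09.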